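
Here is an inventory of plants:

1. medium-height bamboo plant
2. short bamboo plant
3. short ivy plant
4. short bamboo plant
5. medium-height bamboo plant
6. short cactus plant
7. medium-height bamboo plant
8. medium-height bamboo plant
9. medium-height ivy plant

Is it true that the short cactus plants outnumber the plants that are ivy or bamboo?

short cactus plants: 1.
plants that are ivy or bamboo: 8.
The claim requires 1 > 8, which does not hold.

False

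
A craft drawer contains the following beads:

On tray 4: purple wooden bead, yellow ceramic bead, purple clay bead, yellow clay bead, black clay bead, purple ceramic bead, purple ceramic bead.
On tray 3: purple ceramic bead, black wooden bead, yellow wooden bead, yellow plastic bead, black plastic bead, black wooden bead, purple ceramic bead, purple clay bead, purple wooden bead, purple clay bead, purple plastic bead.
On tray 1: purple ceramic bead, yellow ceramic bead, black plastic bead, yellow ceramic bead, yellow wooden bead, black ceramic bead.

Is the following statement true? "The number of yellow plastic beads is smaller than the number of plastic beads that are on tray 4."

yellow plastic beads: 1.
plastic beads on tray 4: 0.
The claim requires 1 < 0, which does not hold.

False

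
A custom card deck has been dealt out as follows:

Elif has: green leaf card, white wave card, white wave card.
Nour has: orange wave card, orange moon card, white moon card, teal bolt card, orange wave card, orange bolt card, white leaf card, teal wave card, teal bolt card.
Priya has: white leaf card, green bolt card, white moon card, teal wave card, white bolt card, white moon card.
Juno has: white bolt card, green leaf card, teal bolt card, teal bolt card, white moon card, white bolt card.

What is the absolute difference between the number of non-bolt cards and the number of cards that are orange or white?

non-bolt cards: 15. cards that are orange or white: 15.
|15 − 15| = 15 − 15 = 0.

0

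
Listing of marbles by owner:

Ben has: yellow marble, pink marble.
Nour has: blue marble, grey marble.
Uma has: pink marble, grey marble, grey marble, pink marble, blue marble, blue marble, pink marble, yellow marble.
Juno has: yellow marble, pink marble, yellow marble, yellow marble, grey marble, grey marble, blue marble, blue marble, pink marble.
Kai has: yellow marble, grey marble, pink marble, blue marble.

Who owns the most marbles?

Juno

Counts by owner: Juno→9, Uma→8, Kai→4, Ben→2, Nour→2.
The maximum is 9, held uniquely by Juno.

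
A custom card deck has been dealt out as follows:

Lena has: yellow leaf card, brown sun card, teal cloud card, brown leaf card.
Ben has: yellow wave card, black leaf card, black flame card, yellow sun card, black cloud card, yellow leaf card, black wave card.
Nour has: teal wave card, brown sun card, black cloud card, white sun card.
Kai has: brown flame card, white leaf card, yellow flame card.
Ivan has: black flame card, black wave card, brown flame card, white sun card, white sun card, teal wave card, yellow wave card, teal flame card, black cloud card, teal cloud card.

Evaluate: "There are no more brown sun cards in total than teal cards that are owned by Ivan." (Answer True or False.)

True

|brown sun cards| = 2.
|teal cards owned by Ivan| = 3.
The claim requires 2 ≤ 3, which holds.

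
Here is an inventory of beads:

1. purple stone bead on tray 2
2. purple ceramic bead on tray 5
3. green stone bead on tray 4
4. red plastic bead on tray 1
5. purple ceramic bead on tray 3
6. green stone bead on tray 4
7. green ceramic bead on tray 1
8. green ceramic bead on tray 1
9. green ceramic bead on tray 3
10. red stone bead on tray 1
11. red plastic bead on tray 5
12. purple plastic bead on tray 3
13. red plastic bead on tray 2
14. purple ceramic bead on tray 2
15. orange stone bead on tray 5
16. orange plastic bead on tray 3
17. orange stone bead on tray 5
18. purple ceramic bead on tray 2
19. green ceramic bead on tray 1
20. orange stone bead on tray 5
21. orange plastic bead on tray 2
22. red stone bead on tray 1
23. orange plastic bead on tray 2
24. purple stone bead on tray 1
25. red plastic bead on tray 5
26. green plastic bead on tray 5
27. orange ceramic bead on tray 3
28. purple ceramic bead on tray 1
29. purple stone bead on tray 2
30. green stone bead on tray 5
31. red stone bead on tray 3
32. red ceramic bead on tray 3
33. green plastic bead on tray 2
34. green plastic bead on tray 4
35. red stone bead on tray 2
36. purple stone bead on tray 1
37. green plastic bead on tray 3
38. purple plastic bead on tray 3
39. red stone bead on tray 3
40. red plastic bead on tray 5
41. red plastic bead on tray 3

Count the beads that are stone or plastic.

30

plastic: 15; stone: 15; together 15 + 15 = 30.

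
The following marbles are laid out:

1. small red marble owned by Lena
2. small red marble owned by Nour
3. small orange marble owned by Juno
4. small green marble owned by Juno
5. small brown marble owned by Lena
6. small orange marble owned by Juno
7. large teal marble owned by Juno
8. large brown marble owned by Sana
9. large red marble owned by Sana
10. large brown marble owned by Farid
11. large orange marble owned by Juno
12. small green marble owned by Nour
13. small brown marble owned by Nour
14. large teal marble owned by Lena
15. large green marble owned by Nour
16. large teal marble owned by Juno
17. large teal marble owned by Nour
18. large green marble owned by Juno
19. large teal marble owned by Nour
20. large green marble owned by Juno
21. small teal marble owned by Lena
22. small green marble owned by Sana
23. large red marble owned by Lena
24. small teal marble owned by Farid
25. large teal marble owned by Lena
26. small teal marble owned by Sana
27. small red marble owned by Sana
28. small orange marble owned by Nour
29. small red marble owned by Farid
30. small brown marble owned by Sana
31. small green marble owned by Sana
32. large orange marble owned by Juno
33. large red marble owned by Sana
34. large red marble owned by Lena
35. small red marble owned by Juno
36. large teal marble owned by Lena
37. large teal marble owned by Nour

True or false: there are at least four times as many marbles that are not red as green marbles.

There are 28 marbles that are not red.
There are 7 green marbles.
The claim requires 28 ≥ 4 × 7 = 28, which holds.

True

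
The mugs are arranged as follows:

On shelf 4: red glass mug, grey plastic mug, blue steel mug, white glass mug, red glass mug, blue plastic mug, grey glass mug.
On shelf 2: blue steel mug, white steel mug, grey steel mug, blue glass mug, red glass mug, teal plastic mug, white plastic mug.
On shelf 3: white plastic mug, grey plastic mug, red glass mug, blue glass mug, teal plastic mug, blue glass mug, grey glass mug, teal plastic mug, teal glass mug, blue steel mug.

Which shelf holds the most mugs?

shelf 3

Counts by shelf: shelf 3→10, shelf 2→7, shelf 4→7.
The maximum is 10, held uniquely by shelf 3.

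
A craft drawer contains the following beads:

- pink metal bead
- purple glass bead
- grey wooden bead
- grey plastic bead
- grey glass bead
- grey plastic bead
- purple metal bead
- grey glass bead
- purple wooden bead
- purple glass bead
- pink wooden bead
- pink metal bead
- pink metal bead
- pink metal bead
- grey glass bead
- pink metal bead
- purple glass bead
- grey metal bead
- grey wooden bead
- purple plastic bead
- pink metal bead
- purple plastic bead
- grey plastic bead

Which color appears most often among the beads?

Counts by color: grey 9, pink 7, purple 7.
The maximum is 9, held uniquely by grey.

grey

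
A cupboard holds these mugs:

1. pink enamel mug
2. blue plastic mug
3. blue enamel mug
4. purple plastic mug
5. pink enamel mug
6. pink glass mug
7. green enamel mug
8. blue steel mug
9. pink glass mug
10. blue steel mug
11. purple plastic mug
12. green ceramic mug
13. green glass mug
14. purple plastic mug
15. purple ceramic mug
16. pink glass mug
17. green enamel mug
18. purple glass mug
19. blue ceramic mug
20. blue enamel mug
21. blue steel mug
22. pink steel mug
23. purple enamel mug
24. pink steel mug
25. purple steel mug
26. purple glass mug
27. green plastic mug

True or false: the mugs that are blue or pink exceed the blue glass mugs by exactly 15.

False

mugs that are blue or pink: 14.
blue glass mugs: 0.
The claim requires 14 − 0 (= 14) to equal 15, which does not hold.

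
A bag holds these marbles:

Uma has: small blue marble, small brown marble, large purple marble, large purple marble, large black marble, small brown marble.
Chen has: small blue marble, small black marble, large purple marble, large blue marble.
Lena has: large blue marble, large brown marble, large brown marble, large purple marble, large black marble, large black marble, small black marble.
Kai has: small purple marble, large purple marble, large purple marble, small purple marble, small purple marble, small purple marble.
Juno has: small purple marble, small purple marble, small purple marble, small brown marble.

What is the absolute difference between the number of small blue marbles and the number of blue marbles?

2

small blue marbles: 2. blue marbles: 4.
|2 − 4| = 4 − 2 = 2.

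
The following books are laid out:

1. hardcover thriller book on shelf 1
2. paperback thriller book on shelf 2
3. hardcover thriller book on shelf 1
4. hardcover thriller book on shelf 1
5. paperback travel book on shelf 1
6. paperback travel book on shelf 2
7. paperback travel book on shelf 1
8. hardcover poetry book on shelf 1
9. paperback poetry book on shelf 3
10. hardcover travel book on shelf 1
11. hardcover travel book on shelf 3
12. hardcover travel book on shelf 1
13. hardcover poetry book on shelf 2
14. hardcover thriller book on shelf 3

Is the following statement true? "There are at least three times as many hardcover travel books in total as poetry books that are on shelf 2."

True

hardcover travel books: 3.
poetry books on shelf 2: 1.
The claim requires 3 ≥ 3 × 1 = 3, which holds.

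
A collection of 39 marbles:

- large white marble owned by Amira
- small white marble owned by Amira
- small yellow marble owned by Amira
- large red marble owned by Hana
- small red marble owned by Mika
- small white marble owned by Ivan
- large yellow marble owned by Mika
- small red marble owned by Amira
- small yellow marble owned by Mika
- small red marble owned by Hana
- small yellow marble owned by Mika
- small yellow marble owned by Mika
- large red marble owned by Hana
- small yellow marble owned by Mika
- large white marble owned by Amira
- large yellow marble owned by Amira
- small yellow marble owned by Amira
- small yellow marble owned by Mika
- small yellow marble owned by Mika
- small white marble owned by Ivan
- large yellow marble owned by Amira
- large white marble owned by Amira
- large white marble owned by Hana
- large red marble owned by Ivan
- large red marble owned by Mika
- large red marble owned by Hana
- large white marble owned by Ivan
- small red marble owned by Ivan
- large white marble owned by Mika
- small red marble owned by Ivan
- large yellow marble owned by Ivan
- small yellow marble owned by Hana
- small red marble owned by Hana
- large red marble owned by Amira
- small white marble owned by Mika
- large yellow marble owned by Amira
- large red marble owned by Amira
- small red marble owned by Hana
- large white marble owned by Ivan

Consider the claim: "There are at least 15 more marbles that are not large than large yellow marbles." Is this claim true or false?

|marbles that are not large| = 20.
|large yellow marbles| = 5.
The claim requires 20 − 5 = 15 ≥ 15, which holds.

True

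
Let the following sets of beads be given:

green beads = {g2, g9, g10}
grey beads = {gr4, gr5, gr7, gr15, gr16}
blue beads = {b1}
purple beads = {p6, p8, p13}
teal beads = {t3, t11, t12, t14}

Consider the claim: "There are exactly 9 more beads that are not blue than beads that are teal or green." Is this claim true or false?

False

There are 15 beads that are not blue.
There are 7 beads that are teal or green.
The claim requires 15 − 7 (= 8) to equal 9, which does not hold.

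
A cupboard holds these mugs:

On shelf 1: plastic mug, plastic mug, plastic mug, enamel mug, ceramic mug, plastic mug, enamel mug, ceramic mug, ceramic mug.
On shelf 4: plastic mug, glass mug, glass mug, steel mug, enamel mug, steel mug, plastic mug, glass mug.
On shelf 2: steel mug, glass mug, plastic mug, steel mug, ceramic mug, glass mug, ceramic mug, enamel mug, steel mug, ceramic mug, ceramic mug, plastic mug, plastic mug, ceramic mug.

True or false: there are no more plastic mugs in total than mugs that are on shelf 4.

plastic mugs: 9.
mugs on shelf 4: 8.
The claim requires 9 ≤ 8, which does not hold.

False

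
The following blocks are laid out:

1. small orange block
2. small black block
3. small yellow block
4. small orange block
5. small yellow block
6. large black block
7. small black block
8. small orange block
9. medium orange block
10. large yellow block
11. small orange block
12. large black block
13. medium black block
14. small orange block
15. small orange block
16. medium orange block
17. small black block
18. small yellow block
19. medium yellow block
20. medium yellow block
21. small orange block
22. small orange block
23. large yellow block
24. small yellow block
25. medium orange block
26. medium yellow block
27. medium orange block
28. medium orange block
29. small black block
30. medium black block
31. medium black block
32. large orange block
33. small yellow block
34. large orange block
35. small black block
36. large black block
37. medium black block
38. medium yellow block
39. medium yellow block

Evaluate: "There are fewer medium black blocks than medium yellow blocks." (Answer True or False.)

There are 4 medium black blocks.
There are 5 medium yellow blocks.
The claim requires 4 < 5, which holds.

True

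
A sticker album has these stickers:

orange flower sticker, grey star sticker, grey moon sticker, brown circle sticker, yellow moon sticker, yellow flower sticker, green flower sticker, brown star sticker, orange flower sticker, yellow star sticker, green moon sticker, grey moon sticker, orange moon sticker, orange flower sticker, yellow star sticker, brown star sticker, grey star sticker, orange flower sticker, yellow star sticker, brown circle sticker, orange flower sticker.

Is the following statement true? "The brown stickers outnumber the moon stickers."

brown stickers: 4.
moon stickers: 5.
The claim requires 4 > 5, which does not hold.

False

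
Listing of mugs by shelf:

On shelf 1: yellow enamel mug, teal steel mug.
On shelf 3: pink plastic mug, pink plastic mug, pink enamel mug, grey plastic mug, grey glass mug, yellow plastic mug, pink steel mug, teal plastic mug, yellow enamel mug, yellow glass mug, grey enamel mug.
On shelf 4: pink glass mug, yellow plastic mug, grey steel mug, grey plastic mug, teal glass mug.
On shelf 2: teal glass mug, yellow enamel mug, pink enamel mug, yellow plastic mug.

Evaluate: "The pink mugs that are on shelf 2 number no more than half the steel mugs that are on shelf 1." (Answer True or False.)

|pink mugs on shelf 2| = 1.
|steel mugs on shelf 1| = 1.
The claim requires 2 × 1 = 2 ≤ 1, which does not hold.

False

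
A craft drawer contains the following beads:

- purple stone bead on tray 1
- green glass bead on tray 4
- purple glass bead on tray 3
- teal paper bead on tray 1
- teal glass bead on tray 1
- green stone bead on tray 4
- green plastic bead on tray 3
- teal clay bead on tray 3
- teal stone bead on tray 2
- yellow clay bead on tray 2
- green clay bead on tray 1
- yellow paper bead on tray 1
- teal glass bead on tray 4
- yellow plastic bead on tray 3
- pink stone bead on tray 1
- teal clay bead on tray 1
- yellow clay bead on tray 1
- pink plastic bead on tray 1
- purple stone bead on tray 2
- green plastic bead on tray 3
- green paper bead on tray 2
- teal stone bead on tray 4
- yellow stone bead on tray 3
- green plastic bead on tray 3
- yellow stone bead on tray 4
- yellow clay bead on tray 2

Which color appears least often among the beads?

Counts by color: teal 7, green 7, yellow 7, purple 3, pink 2.
The minimum is 2, held uniquely by pink.

pink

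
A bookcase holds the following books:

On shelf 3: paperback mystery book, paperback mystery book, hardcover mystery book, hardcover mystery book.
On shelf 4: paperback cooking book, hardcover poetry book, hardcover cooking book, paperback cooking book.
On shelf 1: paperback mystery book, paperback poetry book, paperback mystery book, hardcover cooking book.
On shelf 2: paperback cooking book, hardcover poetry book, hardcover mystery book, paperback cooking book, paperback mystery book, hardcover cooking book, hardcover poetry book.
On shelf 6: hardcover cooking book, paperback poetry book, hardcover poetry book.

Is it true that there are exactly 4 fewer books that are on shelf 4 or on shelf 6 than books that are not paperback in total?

There are 7 books on shelf 4 or on shelf 6.
There are 11 books that are not paperback.
The claim requires 11 − 7 (= 4) to equal 4, which holds.

True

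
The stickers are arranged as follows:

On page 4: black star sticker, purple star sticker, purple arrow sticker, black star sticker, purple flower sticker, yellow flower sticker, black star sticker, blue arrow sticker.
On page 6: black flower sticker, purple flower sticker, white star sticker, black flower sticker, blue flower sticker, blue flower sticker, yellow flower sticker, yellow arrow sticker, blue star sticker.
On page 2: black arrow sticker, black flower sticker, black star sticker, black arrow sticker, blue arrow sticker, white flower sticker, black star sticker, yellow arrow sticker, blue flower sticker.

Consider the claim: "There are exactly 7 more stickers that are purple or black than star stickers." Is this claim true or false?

stickers that are purple or black: 14.
star stickers: 8.
The claim requires 14 − 8 (= 6) to equal 7, which does not hold.

False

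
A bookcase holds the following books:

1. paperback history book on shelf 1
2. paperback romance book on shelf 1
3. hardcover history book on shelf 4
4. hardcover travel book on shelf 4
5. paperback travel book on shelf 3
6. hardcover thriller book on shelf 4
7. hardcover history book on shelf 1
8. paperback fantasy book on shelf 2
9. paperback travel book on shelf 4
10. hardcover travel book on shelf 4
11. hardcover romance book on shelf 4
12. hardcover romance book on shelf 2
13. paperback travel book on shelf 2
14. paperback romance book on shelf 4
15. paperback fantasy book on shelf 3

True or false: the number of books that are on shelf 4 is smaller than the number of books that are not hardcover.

True

books on shelf 4: 7.
books that are not hardcover: 8.
The claim requires 7 < 8, which holds.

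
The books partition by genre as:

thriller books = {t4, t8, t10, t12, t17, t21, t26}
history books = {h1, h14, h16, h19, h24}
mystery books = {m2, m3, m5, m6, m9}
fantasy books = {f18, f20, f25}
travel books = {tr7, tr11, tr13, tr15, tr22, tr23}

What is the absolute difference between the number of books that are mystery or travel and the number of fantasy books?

8

books that are mystery or travel: 11. fantasy books: 3.
|11 − 3| = 11 − 3 = 8.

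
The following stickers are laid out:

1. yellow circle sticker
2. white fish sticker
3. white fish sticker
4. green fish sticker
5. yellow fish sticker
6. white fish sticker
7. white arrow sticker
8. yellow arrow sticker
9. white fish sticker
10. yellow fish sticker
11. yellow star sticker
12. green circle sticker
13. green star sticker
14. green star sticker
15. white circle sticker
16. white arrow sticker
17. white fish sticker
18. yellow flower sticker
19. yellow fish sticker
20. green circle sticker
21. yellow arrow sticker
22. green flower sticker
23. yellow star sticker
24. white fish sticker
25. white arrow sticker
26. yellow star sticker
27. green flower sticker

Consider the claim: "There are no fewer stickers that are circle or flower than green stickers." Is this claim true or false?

stickers that are circle or flower: 7.
green stickers: 7.
The claim requires 7 ≥ 7, which holds.

True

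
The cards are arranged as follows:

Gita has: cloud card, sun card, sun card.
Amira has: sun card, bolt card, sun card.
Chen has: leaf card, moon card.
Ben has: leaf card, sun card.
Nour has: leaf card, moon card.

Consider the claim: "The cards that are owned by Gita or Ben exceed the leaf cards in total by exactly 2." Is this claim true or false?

|cards owned by Gita or Ben| = 5.
|leaf cards| = 3.
The claim requires 5 − 3 (= 2) to equal 2, which holds.

True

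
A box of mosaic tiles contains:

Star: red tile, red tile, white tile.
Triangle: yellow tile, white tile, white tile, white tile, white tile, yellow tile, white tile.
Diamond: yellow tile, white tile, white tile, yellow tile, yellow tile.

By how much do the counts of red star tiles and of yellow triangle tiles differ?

0

red star tiles: 2. yellow triangle tiles: 2.
|2 − 2| = 2 − 2 = 0.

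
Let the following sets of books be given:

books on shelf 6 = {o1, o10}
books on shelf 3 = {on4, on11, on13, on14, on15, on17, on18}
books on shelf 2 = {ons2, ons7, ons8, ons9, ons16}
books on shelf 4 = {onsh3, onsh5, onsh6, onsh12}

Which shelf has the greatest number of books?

Counts by shelf: shelf 3→7, shelf 2→5, shelf 4→4, shelf 6→2.
The maximum is 7, held uniquely by shelf 3.

shelf 3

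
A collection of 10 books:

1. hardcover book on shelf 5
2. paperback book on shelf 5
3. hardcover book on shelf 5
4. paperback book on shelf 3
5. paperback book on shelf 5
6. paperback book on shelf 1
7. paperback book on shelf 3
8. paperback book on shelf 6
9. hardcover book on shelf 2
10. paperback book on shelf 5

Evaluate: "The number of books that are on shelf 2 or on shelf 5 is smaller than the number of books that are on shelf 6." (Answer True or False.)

False

There are 6 books on shelf 2 or on shelf 5.
There is 1 book on shelf 6.
The claim requires 6 < 1, which does not hold.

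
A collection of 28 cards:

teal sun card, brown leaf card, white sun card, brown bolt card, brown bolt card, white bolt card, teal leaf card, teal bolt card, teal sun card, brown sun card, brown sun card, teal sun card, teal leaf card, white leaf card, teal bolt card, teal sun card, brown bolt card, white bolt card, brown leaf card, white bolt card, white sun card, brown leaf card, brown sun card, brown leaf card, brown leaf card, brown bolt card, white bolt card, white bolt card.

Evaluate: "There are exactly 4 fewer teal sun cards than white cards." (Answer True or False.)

True

There are 4 teal sun cards.
There are 8 white cards.
The claim requires 8 − 4 (= 4) to equal 4, which holds.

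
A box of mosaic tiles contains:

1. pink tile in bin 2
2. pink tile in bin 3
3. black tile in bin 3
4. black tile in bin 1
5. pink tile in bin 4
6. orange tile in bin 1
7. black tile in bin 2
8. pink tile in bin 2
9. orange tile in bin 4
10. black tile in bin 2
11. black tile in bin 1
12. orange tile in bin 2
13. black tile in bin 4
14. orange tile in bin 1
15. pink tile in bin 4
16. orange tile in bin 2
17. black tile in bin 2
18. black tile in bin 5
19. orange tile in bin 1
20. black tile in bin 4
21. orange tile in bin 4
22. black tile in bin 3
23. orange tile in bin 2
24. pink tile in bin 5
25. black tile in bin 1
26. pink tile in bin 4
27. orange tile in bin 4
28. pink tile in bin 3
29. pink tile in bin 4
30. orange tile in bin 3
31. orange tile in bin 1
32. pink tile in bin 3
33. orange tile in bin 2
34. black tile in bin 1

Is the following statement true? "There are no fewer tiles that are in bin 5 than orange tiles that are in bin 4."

tiles in bin 5: 2.
orange tiles in bin 4: 3.
The claim requires 2 ≥ 3, which does not hold.

False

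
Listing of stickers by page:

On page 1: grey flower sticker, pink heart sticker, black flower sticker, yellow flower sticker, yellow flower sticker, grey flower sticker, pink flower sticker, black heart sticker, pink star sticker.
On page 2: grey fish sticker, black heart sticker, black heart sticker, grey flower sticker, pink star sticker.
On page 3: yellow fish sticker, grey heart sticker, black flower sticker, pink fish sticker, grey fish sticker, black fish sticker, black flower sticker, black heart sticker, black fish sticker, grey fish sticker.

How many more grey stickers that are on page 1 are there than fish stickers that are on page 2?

1

grey stickers on page 1: 2.
fish stickers on page 2: 1.
2 − 1 = 1.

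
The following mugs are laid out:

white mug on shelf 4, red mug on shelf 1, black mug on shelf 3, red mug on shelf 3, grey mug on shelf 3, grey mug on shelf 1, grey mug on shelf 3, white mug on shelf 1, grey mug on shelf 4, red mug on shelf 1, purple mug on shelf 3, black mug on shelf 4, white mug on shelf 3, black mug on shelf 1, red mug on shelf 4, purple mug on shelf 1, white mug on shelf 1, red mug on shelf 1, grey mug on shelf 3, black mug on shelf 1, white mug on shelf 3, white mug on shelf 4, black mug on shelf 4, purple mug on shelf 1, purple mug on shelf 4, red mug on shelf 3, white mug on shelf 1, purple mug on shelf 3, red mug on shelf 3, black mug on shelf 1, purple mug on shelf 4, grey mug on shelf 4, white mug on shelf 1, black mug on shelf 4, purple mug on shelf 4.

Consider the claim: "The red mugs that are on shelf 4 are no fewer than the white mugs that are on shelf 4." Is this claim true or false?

False

|red mugs on shelf 4| = 1.
|white mugs on shelf 4| = 2.
The claim requires 1 ≥ 2, which does not hold.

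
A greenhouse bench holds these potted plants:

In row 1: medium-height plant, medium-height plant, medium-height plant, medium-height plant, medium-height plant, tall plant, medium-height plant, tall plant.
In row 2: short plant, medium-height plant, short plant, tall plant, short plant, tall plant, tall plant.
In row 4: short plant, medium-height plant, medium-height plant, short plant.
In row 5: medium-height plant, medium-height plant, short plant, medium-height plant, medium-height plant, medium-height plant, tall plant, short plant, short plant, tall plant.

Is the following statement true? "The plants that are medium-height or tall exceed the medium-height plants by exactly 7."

True

plants that are medium-height or tall: 21.
medium-height plants: 14.
The claim requires 21 − 14 (= 7) to equal 7, which holds.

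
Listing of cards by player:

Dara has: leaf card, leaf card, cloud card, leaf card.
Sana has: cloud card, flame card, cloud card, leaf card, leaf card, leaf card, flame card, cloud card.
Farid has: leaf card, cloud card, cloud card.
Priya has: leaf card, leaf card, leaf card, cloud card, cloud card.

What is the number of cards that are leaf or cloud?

cloud: 8; leaf: 10; together 8 + 10 = 18.

18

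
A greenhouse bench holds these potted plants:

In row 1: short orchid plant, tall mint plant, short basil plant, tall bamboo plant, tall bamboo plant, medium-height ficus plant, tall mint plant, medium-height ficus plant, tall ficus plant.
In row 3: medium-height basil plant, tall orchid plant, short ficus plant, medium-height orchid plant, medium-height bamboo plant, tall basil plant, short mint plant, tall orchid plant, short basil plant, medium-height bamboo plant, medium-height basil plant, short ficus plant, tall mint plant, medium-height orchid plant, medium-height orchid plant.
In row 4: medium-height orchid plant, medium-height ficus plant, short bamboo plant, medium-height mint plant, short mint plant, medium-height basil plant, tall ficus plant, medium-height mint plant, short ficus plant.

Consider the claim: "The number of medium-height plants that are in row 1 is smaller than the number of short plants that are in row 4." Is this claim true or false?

|medium-height plants in row 1| = 2.
|short plants in row 4| = 3.
The claim requires 2 < 3, which holds.

True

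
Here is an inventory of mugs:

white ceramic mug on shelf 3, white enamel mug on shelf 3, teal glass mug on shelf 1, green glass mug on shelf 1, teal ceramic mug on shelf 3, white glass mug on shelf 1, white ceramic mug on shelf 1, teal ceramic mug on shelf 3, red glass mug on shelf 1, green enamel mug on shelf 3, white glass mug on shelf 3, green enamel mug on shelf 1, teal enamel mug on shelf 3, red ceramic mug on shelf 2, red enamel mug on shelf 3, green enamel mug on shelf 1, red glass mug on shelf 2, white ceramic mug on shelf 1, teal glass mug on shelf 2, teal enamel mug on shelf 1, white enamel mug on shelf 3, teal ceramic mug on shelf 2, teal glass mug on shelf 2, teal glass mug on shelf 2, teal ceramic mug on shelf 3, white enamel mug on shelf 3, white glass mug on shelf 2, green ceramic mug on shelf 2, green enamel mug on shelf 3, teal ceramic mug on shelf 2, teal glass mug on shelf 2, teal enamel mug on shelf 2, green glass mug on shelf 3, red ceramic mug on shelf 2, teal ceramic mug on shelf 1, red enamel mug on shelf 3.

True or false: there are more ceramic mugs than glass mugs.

False

ceramic mugs: 12.
glass mugs: 12.
The claim requires 12 > 12, which does not hold.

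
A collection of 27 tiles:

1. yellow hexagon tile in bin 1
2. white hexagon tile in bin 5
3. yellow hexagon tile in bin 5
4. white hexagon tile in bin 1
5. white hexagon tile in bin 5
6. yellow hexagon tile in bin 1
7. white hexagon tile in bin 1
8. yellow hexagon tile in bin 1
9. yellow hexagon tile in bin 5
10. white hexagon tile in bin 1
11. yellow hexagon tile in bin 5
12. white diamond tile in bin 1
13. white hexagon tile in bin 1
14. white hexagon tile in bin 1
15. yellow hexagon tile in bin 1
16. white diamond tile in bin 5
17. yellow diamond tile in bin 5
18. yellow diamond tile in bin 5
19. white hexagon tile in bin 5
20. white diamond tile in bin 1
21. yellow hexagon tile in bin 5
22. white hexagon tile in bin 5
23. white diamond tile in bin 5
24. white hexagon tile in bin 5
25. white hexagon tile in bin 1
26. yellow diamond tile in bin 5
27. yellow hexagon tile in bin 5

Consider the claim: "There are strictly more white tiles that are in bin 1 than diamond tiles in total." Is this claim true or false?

|white tiles in bin 1| = 8.
|diamond tiles| = 7.
The claim requires 8 > 7, which holds.

True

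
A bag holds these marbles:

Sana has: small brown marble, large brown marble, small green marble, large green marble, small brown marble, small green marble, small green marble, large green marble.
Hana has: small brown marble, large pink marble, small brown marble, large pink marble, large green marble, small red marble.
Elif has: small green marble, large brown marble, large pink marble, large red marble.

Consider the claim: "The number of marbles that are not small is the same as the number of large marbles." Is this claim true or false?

True

There are 9 marbles that are not small.
There are 9 large marbles.
The claim requires 9 = 9, which holds.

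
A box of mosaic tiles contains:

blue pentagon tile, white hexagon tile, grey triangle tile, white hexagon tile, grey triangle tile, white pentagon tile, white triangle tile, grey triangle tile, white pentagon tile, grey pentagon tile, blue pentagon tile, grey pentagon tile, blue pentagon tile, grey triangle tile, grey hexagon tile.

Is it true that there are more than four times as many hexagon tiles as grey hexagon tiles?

|hexagon tiles| = 3.
|grey hexagon tiles| = 1.
The claim requires 3 > 4 × 1 = 4, which does not hold.

False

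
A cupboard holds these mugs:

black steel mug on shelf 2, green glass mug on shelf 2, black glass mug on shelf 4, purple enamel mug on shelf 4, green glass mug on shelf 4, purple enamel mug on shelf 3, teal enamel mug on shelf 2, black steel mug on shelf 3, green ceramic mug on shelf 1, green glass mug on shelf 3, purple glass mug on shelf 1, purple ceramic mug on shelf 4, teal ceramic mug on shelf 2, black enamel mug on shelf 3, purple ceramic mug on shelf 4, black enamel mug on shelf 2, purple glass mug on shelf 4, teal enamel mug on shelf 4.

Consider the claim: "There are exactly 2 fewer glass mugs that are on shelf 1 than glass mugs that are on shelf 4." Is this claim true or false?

True

There is 1 glass mug on shelf 1.
There are 3 glass mugs on shelf 4.
The claim requires 3 − 1 (= 2) to equal 2, which holds.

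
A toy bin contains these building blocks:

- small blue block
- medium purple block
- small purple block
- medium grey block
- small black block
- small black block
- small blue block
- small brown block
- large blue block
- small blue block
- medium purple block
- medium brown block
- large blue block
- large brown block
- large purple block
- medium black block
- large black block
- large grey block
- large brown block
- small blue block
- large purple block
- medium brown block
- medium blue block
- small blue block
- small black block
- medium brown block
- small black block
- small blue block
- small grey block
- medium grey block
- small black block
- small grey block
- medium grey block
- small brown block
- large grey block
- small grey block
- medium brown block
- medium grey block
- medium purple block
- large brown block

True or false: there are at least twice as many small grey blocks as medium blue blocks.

True

There are 3 small grey blocks.
There is 1 medium blue block.
The claim requires 3 ≥ 2 × 1 = 2, which holds.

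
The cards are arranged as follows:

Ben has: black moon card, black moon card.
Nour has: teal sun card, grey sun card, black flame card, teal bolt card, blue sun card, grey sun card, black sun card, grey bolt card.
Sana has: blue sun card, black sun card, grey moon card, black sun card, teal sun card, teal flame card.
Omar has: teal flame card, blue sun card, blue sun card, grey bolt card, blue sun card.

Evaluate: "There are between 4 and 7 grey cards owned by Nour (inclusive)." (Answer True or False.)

Count of grey cards owned by Nour: 3.
The claim requires 4 ≤ 3 ≤ 7, which does not hold.

False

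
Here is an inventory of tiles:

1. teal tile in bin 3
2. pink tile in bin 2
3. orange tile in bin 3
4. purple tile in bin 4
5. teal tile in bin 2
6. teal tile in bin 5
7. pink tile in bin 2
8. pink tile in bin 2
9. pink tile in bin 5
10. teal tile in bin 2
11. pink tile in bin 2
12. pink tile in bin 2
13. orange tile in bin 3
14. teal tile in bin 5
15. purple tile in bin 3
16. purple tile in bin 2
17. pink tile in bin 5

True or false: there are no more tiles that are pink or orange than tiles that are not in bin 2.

True

|tiles that are pink or orange| = 9.
|tiles that are not in bin 2| = 9.
The claim requires 9 ≤ 9, which holds.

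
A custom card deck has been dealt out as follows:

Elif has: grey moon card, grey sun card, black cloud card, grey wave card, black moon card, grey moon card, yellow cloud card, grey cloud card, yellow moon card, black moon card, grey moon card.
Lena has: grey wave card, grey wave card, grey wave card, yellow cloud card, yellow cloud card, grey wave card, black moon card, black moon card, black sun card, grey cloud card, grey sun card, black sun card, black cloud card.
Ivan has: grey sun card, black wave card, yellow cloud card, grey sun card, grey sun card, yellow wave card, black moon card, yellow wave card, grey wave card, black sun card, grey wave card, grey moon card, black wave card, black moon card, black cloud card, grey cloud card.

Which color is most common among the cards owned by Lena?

grey

Counts by color (restricted to cards owned by Lena): grey 6, black 5, yellow 2.
The maximum is 6, held uniquely by grey.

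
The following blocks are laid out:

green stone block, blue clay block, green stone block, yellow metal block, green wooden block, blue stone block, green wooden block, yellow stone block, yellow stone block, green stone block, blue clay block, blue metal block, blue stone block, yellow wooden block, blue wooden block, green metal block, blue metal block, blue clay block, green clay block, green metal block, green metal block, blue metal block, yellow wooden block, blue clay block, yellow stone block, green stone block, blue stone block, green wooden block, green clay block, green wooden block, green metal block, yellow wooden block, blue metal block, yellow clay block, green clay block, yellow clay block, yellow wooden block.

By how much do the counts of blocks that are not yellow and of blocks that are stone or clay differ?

8

blocks that are not yellow: 27. blocks that are stone or clay: 19.
|27 − 19| = 27 − 19 = 8.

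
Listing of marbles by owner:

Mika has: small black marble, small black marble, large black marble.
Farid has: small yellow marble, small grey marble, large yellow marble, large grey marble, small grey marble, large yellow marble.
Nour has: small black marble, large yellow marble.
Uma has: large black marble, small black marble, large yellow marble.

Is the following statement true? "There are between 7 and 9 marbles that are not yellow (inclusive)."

|marbles that are not yellow| = 9.
The claim requires 7 ≤ 9 ≤ 9, which holds.

True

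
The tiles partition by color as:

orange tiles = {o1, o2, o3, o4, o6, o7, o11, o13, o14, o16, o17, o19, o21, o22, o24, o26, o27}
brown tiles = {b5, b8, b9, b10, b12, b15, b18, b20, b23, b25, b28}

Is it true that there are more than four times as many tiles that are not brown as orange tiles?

There are 17 tiles that are not brown.
There are 17 orange tiles.
The claim requires 17 > 4 × 17 = 68, which does not hold.

False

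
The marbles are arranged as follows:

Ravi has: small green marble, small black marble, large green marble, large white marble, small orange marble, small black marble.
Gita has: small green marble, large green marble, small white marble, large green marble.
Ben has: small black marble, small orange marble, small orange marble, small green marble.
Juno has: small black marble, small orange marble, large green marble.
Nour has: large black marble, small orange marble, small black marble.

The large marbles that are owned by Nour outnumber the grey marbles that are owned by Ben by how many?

large marbles owned by Nour: 1.
grey marbles owned by Ben: 0.
1 − 0 = 1.

1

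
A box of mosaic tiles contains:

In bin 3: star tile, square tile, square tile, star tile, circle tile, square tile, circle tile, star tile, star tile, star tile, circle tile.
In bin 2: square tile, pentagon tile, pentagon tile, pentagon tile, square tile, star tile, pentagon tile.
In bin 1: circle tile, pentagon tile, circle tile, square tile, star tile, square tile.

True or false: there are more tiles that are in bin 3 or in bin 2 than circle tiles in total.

True

|tiles in bin 3 or in bin 2| = 18.
|circle tiles| = 5.
The claim requires 18 > 5, which holds.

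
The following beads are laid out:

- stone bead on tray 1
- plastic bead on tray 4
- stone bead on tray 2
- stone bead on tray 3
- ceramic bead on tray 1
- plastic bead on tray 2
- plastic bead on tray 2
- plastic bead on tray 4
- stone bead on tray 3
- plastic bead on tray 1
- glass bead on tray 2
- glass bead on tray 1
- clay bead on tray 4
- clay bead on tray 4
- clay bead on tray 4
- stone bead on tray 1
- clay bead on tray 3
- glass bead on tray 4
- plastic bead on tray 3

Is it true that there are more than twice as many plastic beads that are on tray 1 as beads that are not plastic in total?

|plastic beads on tray 1| = 1.
|beads that are not plastic| = 13.
The claim requires 1 > 2 × 13 = 26, which does not hold.

False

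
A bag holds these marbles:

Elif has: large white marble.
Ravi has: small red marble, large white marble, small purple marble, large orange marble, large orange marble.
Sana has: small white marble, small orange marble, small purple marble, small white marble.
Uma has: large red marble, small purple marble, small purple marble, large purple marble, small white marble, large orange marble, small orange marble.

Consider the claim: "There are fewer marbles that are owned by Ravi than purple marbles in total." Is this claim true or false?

|marbles owned by Ravi| = 5.
|purple marbles| = 5.
The claim requires 5 < 5, which does not hold.

False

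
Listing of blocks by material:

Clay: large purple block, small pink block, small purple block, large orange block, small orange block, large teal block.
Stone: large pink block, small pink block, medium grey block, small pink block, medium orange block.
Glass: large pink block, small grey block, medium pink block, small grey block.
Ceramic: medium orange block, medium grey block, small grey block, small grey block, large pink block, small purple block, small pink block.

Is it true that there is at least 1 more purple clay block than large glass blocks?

True

There are 2 purple clay blocks.
There is 1 large glass block.
The claim requires 2 − 1 = 1 ≥ 1, which holds.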